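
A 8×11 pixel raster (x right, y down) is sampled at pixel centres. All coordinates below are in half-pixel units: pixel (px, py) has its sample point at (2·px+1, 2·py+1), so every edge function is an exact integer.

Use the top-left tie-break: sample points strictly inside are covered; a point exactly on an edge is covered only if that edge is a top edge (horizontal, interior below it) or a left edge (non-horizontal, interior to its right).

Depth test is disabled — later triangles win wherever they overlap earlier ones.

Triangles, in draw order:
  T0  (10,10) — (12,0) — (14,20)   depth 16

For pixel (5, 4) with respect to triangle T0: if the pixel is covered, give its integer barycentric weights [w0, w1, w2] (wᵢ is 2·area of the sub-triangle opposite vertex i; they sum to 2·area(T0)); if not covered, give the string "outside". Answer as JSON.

T0:
  2·area = 60
  edge (10, 10)→(12, 0): d=(2,-10) top-left  bias=+0
  edge (12, 0)→(14, 20): d=(2,20) right/bottom  bias=-1
  edge (14, 20)→(10, 10): d=(-4,-10) top-left  bias=+0
    (5,2)@(11, 5): e=[0,30,30] → █  [on edge]
    (6,2)@(13, 5): e=[20,-10,50] → ·
    (5,3)@(11, 7): e=[4,34,22] → █
    (6,3)@(13, 7): e=[24,-6,42] → ·
    (5,4)@(11, 9): e=[8,38,14] → █
    (6,4)@(13, 9): e=[28,-2,34] → ·
    (5,5)@(11, 11): e=[12,42,6] → █
    (6,5)@(13, 11): e=[32,2,26] → █
    (7,5)@(15, 11): e=[52,-38,46] → ·
    (5,6)@(11, 13): e=[16,46,-2] → ·
    (6,6)@(13, 13): e=[36,6,18] → █
    (7,6)@(15, 13): e=[56,-34,38] → ·
    (4,7)@(9, 15): e=[0,90,-30] → ·  [on edge]
  covered (8 px):
    · · · · · · · ·
    · · · · · · · ·
    · · · · · █ · ·
    · · · · · █ · ·
    · · · · · █ · ·
    · · · · · █ █ ·
    · · · · · · █ ·
    · · · · · · █ ·
    · · · · · · █ ·
    · · · · · · · ·
    · · · · · · · ·

Final: [38,14,8]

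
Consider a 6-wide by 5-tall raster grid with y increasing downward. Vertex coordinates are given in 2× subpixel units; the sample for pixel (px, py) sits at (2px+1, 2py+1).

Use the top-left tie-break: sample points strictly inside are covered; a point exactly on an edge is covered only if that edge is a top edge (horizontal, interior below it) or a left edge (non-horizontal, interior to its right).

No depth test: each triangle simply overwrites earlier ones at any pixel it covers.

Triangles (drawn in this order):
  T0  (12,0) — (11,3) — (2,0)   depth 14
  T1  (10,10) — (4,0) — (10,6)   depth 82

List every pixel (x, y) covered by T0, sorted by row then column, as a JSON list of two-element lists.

T0:
  2·area = 30
  edge (12, 0)→(11, 3): d=(-1,3) right/bottom  bias=-1
  edge (11, 3)→(2, 0): d=(-9,-3) top-left  bias=+0
  edge (2, 0)→(12, 0): d=(10,0) top-left  bias=+0
    (2,0)@(5, 1): e=[20,0,10] → █  [on edge]
    (3,0)@(7, 1): e=[14,6,10] → █
    (4,0)@(9, 1): e=[8,12,10] → █
    (5,0)@(11, 1): e=[2,18,10] → █
    (2,1)@(5, 3): e=[18,-18,30] → ·
    (3,1)@(7, 3): e=[12,-12,30] → ·
    (4,1)@(9, 3): e=[6,-6,30] → ·
    (5,1)@(11, 3): e=[0,0,30] → ·  [on edge]
    (4,4)@(9, 9): e=[0,-60,90] → ·  [on edge]
  covered (4 px):
    · · █ █ █ █
    · · · · · ·
    · · · · · ·
    · · · · · ·
    · · · · · ·
T1:
  2·area = 24
  edge (10, 10)→(4, 0): d=(-6,-10) top-left  bias=+0
  edge (4, 0)→(10, 6): d=(6,6) right/bottom  bias=-1
  edge (10, 6)→(10, 10): d=(0,4) right/bottom  bias=-1
    (2,0)@(5, 1): e=[4,0,20] → ·  [on edge]
    (3,1)@(7, 3): e=[12,0,12] → ·  [on edge]
    (3,2)@(7, 5): e=[0,12,12] → █  [on edge]
    (4,2)@(9, 5): e=[20,0,4] → ·  [on edge]
    (3,3)@(7, 7): e=[-12,24,12] → ·
    (4,3)@(9, 7): e=[8,12,4] → █
    (5,3)@(11, 7): e=[28,0,-4] → ·  [on edge]
    (4,4)@(9, 9): e=[-4,24,4] → ·
  covered (2 px):
    · · · · · ·
    · · · · · ·
    · · · █ · ·
    · · · · █ ·
    · · · · · ·

Result: [[2,0],[3,0],[4,0],[5,0]]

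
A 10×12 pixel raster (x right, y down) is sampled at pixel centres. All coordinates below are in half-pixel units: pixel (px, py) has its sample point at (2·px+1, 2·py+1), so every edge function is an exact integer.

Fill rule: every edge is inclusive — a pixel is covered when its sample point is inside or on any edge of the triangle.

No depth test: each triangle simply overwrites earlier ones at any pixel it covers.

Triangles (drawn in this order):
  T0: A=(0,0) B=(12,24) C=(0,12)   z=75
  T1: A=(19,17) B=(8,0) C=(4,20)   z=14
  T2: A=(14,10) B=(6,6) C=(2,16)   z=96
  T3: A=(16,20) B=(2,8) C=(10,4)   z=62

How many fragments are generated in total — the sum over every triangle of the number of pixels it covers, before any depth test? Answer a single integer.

T0:
  2·area = 144
  edge (0, 0)→(12, 24): d=(12,24) inclusive
  edge (12, 24)→(0, 12): d=(-12,-12) inclusive
  edge (0, 12)→(0, 0): d=(0,-12) inclusive
    (0,1)@(1, 3): e=[12,120,12] → █
    (1,1)@(3, 3): e=[-36,144,36] → ·
    (0,2)@(1, 5): e=[36,96,12] → █
    (1,2)@(3, 5): e=[-12,120,36] → ·
    (0,3)@(1, 7): e=[60,72,12] → █
    (1,3)@(3, 7): e=[12,96,36] → █
    (2,3)@(5, 7): e=[-36,120,60] → ·
    (0,4)@(1, 9): e=[84,48,12] → █
    (2,4)@(5, 9): e=[-12,96,60] → ·
    (0,5)@(1, 11): e=[108,24,12] → █
    (2,5)@(5, 11): e=[12,72,60] → █
    (3,5)@(7, 11): e=[-36,96,84] → ·
    (0,6)@(1, 13): e=[132,0,12] → █  [on edge]
    (1,7)@(3, 15): e=[108,0,36] → █  [on edge]
    (2,8)@(5, 17): e=[84,0,60] → █  [on edge]
    (3,9)@(7, 19): e=[60,0,84] → █  [on edge]
    (4,10)@(9, 21): e=[36,0,108] → █  [on edge]
    (5,11)@(11, 23): e=[12,0,132] → █  [on edge]
  covered (21 px):
    · · · · · · · · · ·
    █ · · · · · · · · ·
    █ · · · · · · · · ·
    █ █ · · · · · · · ·
    █ █ · · · · · · · ·
    █ █ █ · · · · · · ·
    █ █ █ · · · · · · ·
    · █ █ █ · · · · · ·
    · · █ █ · · · · · ·
    · · · █ █ · · · · ·
    · · · · █ · · · · ·
    · · · · · █ · · · ·
T1:
  2·area = 288  (B↔C swapped to make it positive)
  edge (19, 17)→(4, 20): d=(-15,3) inclusive
  edge (4, 20)→(8, 0): d=(4,-20) inclusive
  edge (8, 0)→(19, 17): d=(11,17) inclusive
    (4,1)@(9, 3): e=[240,32,16] → █
    (5,1)@(11, 3): e=[234,72,-18] → ·
    (3,2)@(7, 5): e=[216,0,72] → █  [on edge]
    (5,2)@(11, 5): e=[204,80,4] → █
    (6,2)@(13, 5): e=[198,120,-30] → ·
    (3,3)@(7, 7): e=[186,8,94] → █
    (6,3)@(13, 7): e=[168,128,-8] → ·
    (3,4)@(7, 9): e=[156,16,116] → █
    (6,4)@(13, 9): e=[138,136,14] → █
    (7,4)@(15, 9): e=[132,176,-20] → ·
    (3,5)@(7, 11): e=[126,24,138] → █
    (7,5)@(15, 11): e=[102,184,2] → █
    (2,7)@(5, 15): e=[72,0,216] → █  [on edge]
    (9,8)@(19, 17): e=[0,288,0] → █  [on edge]
    (4,9)@(9, 19): e=[0,96,192] → █  [on edge]
  covered (39 px):
    · · · · · · · · · ·
    · · · · █ · · · · ·
    · · · █ █ █ · · · ·
    · · · █ █ █ · · · ·
    · · · █ █ █ █ · · ·
    · · · █ █ █ █ █ · ·
    · · · █ █ █ █ █ · ·
    · · █ █ █ █ █ █ █ ·
    · · █ █ █ █ █ █ █ █
    · · █ █ █ · · · · ·
    · · · · · · · · · ·
    · · · · · · · · · ·
T2:
  2·area = 96  (B↔C swapped to make it positive)
  edge (14, 10)→(2, 16): d=(-12,6) inclusive
  edge (2, 16)→(6, 6): d=(4,-10) inclusive
  edge (6, 6)→(14, 10): d=(8,4) inclusive
    (3,3)@(7, 7): e=[78,14,4] → █
    (4,3)@(9, 7): e=[66,34,-4] → ·
    (2,4)@(5, 9): e=[66,2,28] → █
    (4,4)@(9, 9): e=[42,42,12] → █
    (5,4)@(11, 9): e=[30,62,4] → █
    (6,4)@(13, 9): e=[18,82,-4] → ·
    (2,5)@(5, 11): e=[42,10,44] → █
    (6,5)@(13, 11): e=[-6,90,12] → ·
    (2,6)@(5, 13): e=[18,18,60] → █
    (4,6)@(9, 13): e=[-6,58,44] → ·
    (5,6)@(11, 13): e=[-18,78,36] → ·
    (1,7)@(3, 15): e=[6,6,84] → █
  covered (12 px):
    · · · · · · · · · ·
    · · · · · · · · · ·
    · · · · · · · · · ·
    · · · █ · · · · · ·
    · · █ █ █ █ · · · ·
    · · █ █ █ █ · · · ·
    · · █ █ · · · · · ·
    · █ · · · · · · · ·
    · · · · · · · · · ·
    · · · · · · · · · ·
    · · · · · · · · · ·
    · · · · · · · · · ·
T3:
  2·area = 152
  edge (16, 20)→(2, 8): d=(-14,-12) inclusive
  edge (2, 8)→(10, 4): d=(8,-4) inclusive
  edge (10, 4)→(16, 20): d=(6,16) inclusive
    (4,2)@(9, 5): e=[126,4,22] → █
    (5,2)@(11, 5): e=[150,12,-10] → ·
    (2,3)@(5, 7): e=[50,4,98] → █
    (3,3)@(7, 7): e=[74,12,66] → █
    (5,3)@(11, 7): e=[122,28,2] → █
    (6,3)@(13, 7): e=[146,36,-30] → ·
    (2,4)@(5, 9): e=[22,20,110] → █
    (6,4)@(13, 9): e=[118,52,-18] → ·
    (2,5)@(5, 11): e=[-6,36,122] → ·
    (3,5)@(7, 11): e=[18,44,90] → █
    (6,5)@(13, 11): e=[90,68,-6] → ·
    (3,6)@(7, 13): e=[-10,60,102] → ·
  covered (19 px):
    · · · · · · · · · ·
    · · · · · · · · · ·
    · · · · █ · · · · ·
    · · █ █ █ █ · · · ·
    · · █ █ █ █ · · · ·
    · · · █ █ █ · · · ·
    · · · · █ █ █ · · ·
    · · · · · █ █ · · ·
    · · · · · · █ · · ·
    · · · · · · · █ · ·
    · · · · · · · · · ·
    · · · · · · · · · ·

Answer: 91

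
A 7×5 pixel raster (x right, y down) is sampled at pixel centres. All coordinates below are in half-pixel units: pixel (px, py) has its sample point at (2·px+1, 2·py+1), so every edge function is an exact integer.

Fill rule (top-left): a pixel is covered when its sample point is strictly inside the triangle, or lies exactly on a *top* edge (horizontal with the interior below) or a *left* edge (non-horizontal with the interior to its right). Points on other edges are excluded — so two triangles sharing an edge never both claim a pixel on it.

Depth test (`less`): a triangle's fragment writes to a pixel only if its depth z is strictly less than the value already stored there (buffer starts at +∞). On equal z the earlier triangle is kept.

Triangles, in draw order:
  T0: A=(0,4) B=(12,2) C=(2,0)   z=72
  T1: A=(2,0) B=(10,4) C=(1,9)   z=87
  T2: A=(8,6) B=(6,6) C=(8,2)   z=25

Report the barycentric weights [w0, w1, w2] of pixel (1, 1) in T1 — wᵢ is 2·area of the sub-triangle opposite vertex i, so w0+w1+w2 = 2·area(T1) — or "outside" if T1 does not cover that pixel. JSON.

T0:
  2·area = 44  (B↔C swapped to make it positive)
  edge (0, 4)→(2, 0): d=(2,-4) top-left  bias=+0
  edge (2, 0)→(12, 2): d=(10,2) right/bottom  bias=-1
  edge (12, 2)→(0, 4): d=(-12,2) right/bottom  bias=-1
    (1,0)@(3, 1): e=[6,8,30] → █
    (2,0)@(5, 1): e=[14,4,26] → █
    (3,0)@(7, 1): e=[22,0,22] → ·  [on edge]
    (0,1)@(1, 3): e=[2,32,10] → █
    (3,1)@(7, 3): e=[26,20,-2] → ·
    (0,2)@(1, 5): e=[6,52,-14] → ·
    (1,2)@(3, 5): e=[14,48,-18] → ·
    (2,2)@(5, 5): e=[22,44,-22] → ·
  covered (5 px):
    · █ █ · · · ·
    █ █ █ · · · ·
    · · · · · · ·
    · · · · · · ·
    · · · · · · ·
T1:
  2·area = 76
  edge (2, 0)→(10, 4): d=(8,4) right/bottom  bias=-1
  edge (10, 4)→(1, 9): d=(-9,5) right/bottom  bias=-1
  edge (1, 9)→(2, 0): d=(1,-9) top-left  bias=+0
    (1,0)@(3, 1): e=[4,62,10] → █
    (2,0)@(5, 1): e=[-4,52,28] → ·
    (1,1)@(3, 3): e=[20,44,12] → █
    (2,1)@(5, 3): e=[12,34,30] → █
    (3,1)@(7, 3): e=[4,24,48] → █
    (4,1)@(9, 3): e=[-4,14,66] → ·
    (1,2)@(3, 5): e=[36,26,14] → █
    (4,2)@(9, 5): e=[12,-4,68] → ·
    (1,3)@(3, 7): e=[52,8,16] → █
    (2,3)@(5, 7): e=[44,-2,34] → ·
    (3,3)@(7, 7): e=[36,-12,52] → ·
    (0,4)@(1, 9): e=[76,0,0] → ·  [on edge]
  covered (8 px):
    · █ · · · · ·
    · █ █ █ · · ·
    · █ █ █ · · ·
    · █ · · · · ·
    · · · · · · ·
T2:
  2·area = 8
  edge (8, 6)→(6, 6): d=(-2,0) right/bottom  bias=-1
  edge (6, 6)→(8, 2): d=(2,-4) top-left  bias=+0
  edge (8, 2)→(8, 6): d=(0,4) right/bottom  bias=-1
    (3,2)@(7, 5): e=[2,2,4] → █
    (4,2)@(9, 5): e=[2,10,-4] → ·
    (3,3)@(7, 7): e=[-2,6,4] → ·
  covered (1 px):
    · · · · · · ·
    · · · · · · ·
    · · · █ · · ·
    · · · · · · ·
    · · · · · · ·

Answer: [44,12,20]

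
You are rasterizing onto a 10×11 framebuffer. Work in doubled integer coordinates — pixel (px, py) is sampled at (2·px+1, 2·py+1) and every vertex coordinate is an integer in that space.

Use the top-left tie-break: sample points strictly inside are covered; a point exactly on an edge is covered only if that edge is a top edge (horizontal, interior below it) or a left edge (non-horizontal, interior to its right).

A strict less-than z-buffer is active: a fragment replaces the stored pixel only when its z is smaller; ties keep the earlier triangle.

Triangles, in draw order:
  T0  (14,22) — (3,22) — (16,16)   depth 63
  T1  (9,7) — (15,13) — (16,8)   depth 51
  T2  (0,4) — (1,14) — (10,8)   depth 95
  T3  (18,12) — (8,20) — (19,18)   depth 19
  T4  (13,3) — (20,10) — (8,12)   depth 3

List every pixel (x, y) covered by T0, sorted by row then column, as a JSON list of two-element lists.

T0:
  2·area = 66
  edge (14, 22)→(3, 22): d=(-11,0) right/bottom  bias=-1
  edge (3, 22)→(16, 16): d=(13,-6) top-left  bias=+0
  edge (16, 16)→(14, 22): d=(-2,6) right/bottom  bias=-1
    (9,3)@(19, 7): e=[165,-99,0] → .  [on edge]
    (8,6)@(17, 13): e=[99,-33,0] → .  [on edge]
    (7,8)@(15, 17): e=[55,7,4] → X
    (8,8)@(17, 17): e=[55,19,-8] → .
    (5,9)@(11, 19): e=[33,9,24] → X
    (6,9)@(13, 19): e=[33,21,12] → X
    (7,9)@(15, 19): e=[33,33,0] → .  [on edge]
    (3,10)@(7, 21): e=[11,11,44] → X
    (4,10)@(9, 21): e=[11,23,32] → X
    (7,10)@(15, 21): e=[11,59,-4] → .
  covered (7 px):
    . . . . . . . . . .
    . . . . . . . . . .
    . . . . . . . . . .
    . . . . . . . . . .
    . . . . . . . . . .
    . . . . . . . . . .
    . . . . . . . . . .
    . . . . . . . . . .
    . . . . . . . X . .
    . . . . . X X . . .
    . . . X X X X . . .
T1:
  2·area = 36  (B↔C swapped to make it positive)
  edge (9, 7)→(16, 8): d=(7,1) right/bottom  bias=-1
  edge (16, 8)→(15, 13): d=(-1,5) right/bottom  bias=-1
  edge (15, 13)→(9, 7): d=(-6,-6) top-left  bias=+0
    (1,0)@(3, 1): e=[-36,72,0] → .  [on edge]
    (2,1)@(5, 3): e=[-24,60,0] → .  [on edge]
    (8,1)@(17, 3): e=[-36,0,72] → .  [on edge]
    (3,2)@(7, 5): e=[-12,48,0] → .  [on edge]
    (4,3)@(9, 7): e=[0,36,0] → .  [on edge]
    (5,4)@(11, 9): e=[12,24,0] → X  [on edge]
    (6,4)@(13, 9): e=[10,14,12] → X
    (7,4)@(15, 9): e=[8,4,24] → X
    (8,4)@(17, 9): e=[6,-6,36] → .
    (5,5)@(11, 11): e=[26,22,-12] → .
    (6,5)@(13, 11): e=[24,12,0] → X  [on edge]
    (8,5)@(17, 11): e=[20,-8,24] → .
    (7,6)@(15, 13): e=[36,0,0] → .  [on edge]
    (8,7)@(17, 15): e=[48,-12,0] → .  [on edge]
    (9,8)@(19, 17): e=[60,-24,0] → .  [on edge]
  covered (5 px):
    . . . . . . . . . .
    . . . . . . . . . .
    . . . . . . . . . .
    . . . . . . . . . .
    . . . . . X X X . .
    . . . . . . X X . .
    . . . . . . . . . .
    . . . . . . . . . .
    . . . . . . . . . .
    . . . . . . . . . .
    . . . . . . . . . .
T2:
  2·area = 96  (B↔C swapped to make it positive)
  edge (0, 4)→(10, 8): d=(10,4) right/bottom  bias=-1
  edge (10, 8)→(1, 14): d=(-9,6) right/bottom  bias=-1
  edge (1, 14)→(0, 4): d=(-1,-10) top-left  bias=+0
    (0,2)@(1, 5): e=[6,81,9] → X
    (1,2)@(3, 5): e=[-2,69,29] → .
    (0,3)@(1, 7): e=[26,63,7] → X
    (1,3)@(3, 7): e=[18,51,27] → X
    (2,3)@(5, 7): e=[10,39,47] → X
    (3,3)@(7, 7): e=[2,27,67] → X
    (4,3)@(9, 7): e=[-6,15,87] → .
    (0,4)@(1, 9): e=[46,45,5] → X
    (4,4)@(9, 9): e=[14,-3,85] → .
    (0,5)@(1, 11): e=[66,27,3] → X
    (3,5)@(7, 11): e=[42,-9,63] → .
    (0,6)@(1, 13): e=[86,9,1] → X
  covered (13 px):
    . . . . . . . . . .
    . . . . . . . . . .
    X . . . . . . . . .
    X X X X . . . . . .
    X X X X . . . . . .
    X X X . . . . . . .
    X . . . . . . . . .
    . . . . . . . . . .
    . . . . . . . . . .
    . . . . . . . . . .
    . . . . . . . . . .
T3:
  2·area = 68  (B↔C swapped to make it positive)
  edge (18, 12)→(19, 18): d=(1,6) right/bottom  bias=-1
  edge (19, 18)→(8, 20): d=(-11,2) right/bottom  bias=-1
  edge (8, 20)→(18, 12): d=(10,-8) top-left  bias=+0
    (8,6)@(17, 13): e=[7,59,2] → X
    (9,6)@(19, 13): e=[-5,55,18] → .
    (7,7)@(15, 15): e=[21,41,6] → X
    (9,7)@(19, 15): e=[-3,33,38] → .
    (6,8)@(13, 17): e=[35,23,10] → X
    (9,8)@(19, 17): e=[-1,11,58] → .
    (5,9)@(11, 19): e=[49,5,14] → X
    (7,9)@(15, 19): e=[25,-3,46] → .
    (8,9)@(17, 19): e=[13,-7,62] → .
    (5,10)@(11, 21): e=[51,-17,34] → .
    (6,10)@(13, 21): e=[39,-21,50] → .
  covered (8 px):
    . . . . . . . . . .
    . . . . . . . . . .
    . . . . . . . . . .
    . . . . . . . . . .
    . . . . . . . . . .
    . . . . . . . . . .
    . . . . . . . . X .
    . . . . . . . X X .
    . . . . . . X X X .
    . . . . . X X . . .
    . . . . . . . . . .
T4:
  2·area = 98
  edge (13, 3)→(20, 10): d=(7,7) right/bottom  bias=-1
  edge (20, 10)→(8, 12): d=(-12,2) right/bottom  bias=-1
  edge (8, 12)→(13, 3): d=(5,-9) top-left  bias=+0
    (5,0)@(11, 1): e=[0,126,-28] → .  [on edge]
    (6,1)@(13, 3): e=[0,98,0] → .  [on edge]
    (6,2)@(13, 5): e=[14,74,10] → X
    (7,2)@(15, 5): e=[0,70,28] → .  [on edge]
    (5,3)@(11, 7): e=[42,54,2] → X
    (7,3)@(15, 7): e=[14,46,38] → X
    (8,3)@(17, 7): e=[0,42,56] → .  [on edge]
    (5,4)@(11, 9): e=[56,30,12] → X
    (8,4)@(17, 9): e=[14,18,66] → X
    (9,4)@(19, 9): e=[0,14,84] → .  [on edge]
    (4,5)@(9, 11): e=[84,10,4] → X
    (7,5)@(15, 11): e=[42,-2,58] → .
    (1,10)@(3, 21): e=[196,-98,0] → .  [on edge]
  covered (11 px):
    . . . . . . . . . .
    . . . . . . . . . .
    . . . . . . X . . .
    . . . . . X X X . .
    . . . . . X X X X .
    . . . . X X X . . .
    . . . . . . . . . .
    . . . . . . . . . .
    . . . . . . . . . .
    . . . . . . . . . .
    . . . . . . . . . .

Answer: [[7,8],[5,9],[6,9],[3,10],[4,10],[5,10],[6,10]]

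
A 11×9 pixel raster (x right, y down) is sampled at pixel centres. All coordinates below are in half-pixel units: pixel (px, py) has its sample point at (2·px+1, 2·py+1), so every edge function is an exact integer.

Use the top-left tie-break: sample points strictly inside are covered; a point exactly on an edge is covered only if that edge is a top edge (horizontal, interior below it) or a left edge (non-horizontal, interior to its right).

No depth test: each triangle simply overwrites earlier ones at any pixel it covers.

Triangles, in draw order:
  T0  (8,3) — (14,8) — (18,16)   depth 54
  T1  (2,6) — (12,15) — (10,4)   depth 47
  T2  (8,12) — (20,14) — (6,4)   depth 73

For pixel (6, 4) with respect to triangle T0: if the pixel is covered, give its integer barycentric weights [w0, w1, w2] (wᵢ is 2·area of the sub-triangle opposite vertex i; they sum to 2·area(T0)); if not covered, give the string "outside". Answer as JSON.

T0:
  2·area = 28
  edge (8, 3)→(14, 8): d=(6,5) right/bottom  bias=-1
  edge (14, 8)→(18, 16): d=(4,8) right/bottom  bias=-1
  edge (18, 16)→(8, 3): d=(-10,-13) top-left  bias=+0
    (6,4)@(13, 9): e=[11,12,5] → #
    (7,4)@(15, 9): e=[1,-4,31] → ·
    (6,5)@(13, 11): e=[23,20,-15] → ·
    (7,5)@(15, 11): e=[13,4,11] → #
    (8,5)@(17, 11): e=[3,-12,37] → ·
    (7,6)@(15, 13): e=[25,12,-9] → ·
  covered (2 px):
    · · · · · · · · · · ·
    · · · · · · · · · · ·
    · · · · · · · · · · ·
    · · · · · · · · · · ·
    · · · · · · # · · · ·
    · · · · · · · # · · ·
    · · · · · · · · · · ·
    · · · · · · · · · · ·
    · · · · · · · · · · ·
T1:
  2·area = 92  (B↔C swapped to make it positive)
  edge (2, 6)→(10, 4): d=(8,-2) top-left  bias=+0
  edge (10, 4)→(12, 15): d=(2,11) right/bottom  bias=-1
  edge (12, 15)→(2, 6): d=(-10,-9) top-left  bias=+0
    (3,2)@(7, 5): e=[2,35,55] → #
    (4,2)@(9, 5): e=[6,13,73] → #
    (5,2)@(11, 5): e=[10,-9,91] → ·
    (2,3)@(5, 7): e=[14,61,17] → #
    (5,3)@(11, 7): e=[26,-5,71] → ·
    (2,4)@(5, 9): e=[30,65,-3] → ·
    (3,4)@(7, 9): e=[34,43,15] → #
    (5,4)@(11, 9): e=[42,-1,51] → ·
    (3,5)@(7, 11): e=[50,47,-5] → ·
    (4,5)@(9, 11): e=[54,25,13] → #
    (5,5)@(11, 11): e=[58,3,31] → #
    (6,5)@(13, 11): e=[62,-19,49] → ·
  covered (10 px):
    · · · · · · · · · · ·
    · · · · · · · · · · ·
    · · · # # · · · · · ·
    · · # # # · · · · · ·
    · · · # # · · · · · ·
    · · · · # # · · · · ·
    · · · · · # · · · · ·
    · · · · · · · · · · ·
    · · · · · · · · · · ·
T2:
  2·area = 92  (B↔C swapped to make it positive)
  edge (8, 12)→(6, 4): d=(-2,-8) top-left  bias=+0
  edge (6, 4)→(20, 14): d=(14,10) right/bottom  bias=-1
  edge (20, 14)→(8, 12): d=(-12,-2) top-left  bias=+0
    (3,2)@(7, 5): e=[6,4,82] → #
    (4,2)@(9, 5): e=[22,-16,86] → ·
    (3,3)@(7, 7): e=[2,32,58] → #
    (4,3)@(9, 7): e=[18,12,62] → #
    (5,3)@(11, 7): e=[34,-8,66] → ·
    (3,4)@(7, 9): e=[-2,60,34] → ·
    (4,4)@(9, 9): e=[14,40,38] → #
    (5,4)@(11, 9): e=[30,20,42] → #
    (6,4)@(13, 9): e=[46,0,46] → ·  [on edge]
    (4,5)@(9, 11): e=[10,68,14] → #
    (6,5)@(13, 11): e=[42,28,22] → #
    (7,5)@(15, 11): e=[58,8,26] → #
  covered (11 px):
    · · · · · · · · · · ·
    · · · · · · · · · · ·
    · · · # · · · · · · ·
    · · · # # · · · · · ·
    · · · · # # · · · · ·
    · · · · # # # # · · ·
    · · · · · · · # # · ·
    · · · · · · · · · · ·
    · · · · · · · · · · ·

Final: [12,5,11]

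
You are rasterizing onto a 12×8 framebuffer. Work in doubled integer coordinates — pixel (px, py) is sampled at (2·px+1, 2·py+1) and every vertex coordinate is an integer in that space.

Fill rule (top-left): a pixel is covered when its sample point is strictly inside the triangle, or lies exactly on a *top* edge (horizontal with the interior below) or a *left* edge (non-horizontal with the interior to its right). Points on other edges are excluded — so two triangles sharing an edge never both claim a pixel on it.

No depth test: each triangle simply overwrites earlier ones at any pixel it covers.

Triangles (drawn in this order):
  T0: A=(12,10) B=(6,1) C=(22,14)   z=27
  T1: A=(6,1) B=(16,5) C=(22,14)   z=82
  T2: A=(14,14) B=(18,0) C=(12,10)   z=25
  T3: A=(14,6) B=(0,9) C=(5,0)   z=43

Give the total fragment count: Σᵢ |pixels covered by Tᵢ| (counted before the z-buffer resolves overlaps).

T0:
  2·area = 66
  edge (12, 10)→(6, 1): d=(-6,-9) top-left  bias=+0
  edge (6, 1)→(22, 14): d=(16,13) right/bottom  bias=-1
  edge (22, 14)→(12, 10): d=(-10,-4) top-left  bias=+0
    (4,2)@(9, 5): e=[3,25,38] → █
    (5,2)@(11, 5): e=[21,-1,46] → ·
    (4,3)@(9, 7): e=[-9,57,18] → ·
    (5,3)@(11, 7): e=[9,31,26] → █
    (6,3)@(13, 7): e=[27,5,34] → █
    (7,3)@(15, 7): e=[45,-21,42] → ·
    (5,4)@(11, 9): e=[-3,63,6] → ·
    (6,4)@(13, 9): e=[15,37,14] → █
    (7,4)@(15, 9): e=[33,11,22] → █
    (8,4)@(17, 9): e=[51,-15,30] → ·
    (6,5)@(13, 11): e=[3,69,-6] → ·
    (7,5)@(15, 11): e=[21,43,2] → █
  covered (7 px):
    · · · · · · · · · · · ·
    · · · · · · · · · · · ·
    · · · · █ · · · · · · ·
    · · · · · █ █ · · · · ·
    · · · · · · █ █ · · · ·
    · · · · · · · █ █ · · ·
    · · · · · · · · · · · ·
    · · · · · · · · · · · ·
T1:
  2·area = 66
  edge (6, 1)→(16, 5): d=(10,4) right/bottom  bias=-1
  edge (16, 5)→(22, 14): d=(6,9) right/bottom  bias=-1
  edge (22, 14)→(6, 1): d=(-16,-13) top-left  bias=+0
    (4,1)@(9, 3): e=[8,51,7] → █
    (5,1)@(11, 3): e=[0,33,33] → ·  [on edge]
    (4,2)@(9, 5): e=[28,63,-25] → ·
    (5,2)@(11, 5): e=[20,45,1] → █
    (6,2)@(13, 5): e=[12,27,27] → █
    (7,2)@(15, 5): e=[4,9,53] → █
    (8,2)@(17, 5): e=[-4,-9,79] → ·
    (5,3)@(11, 7): e=[40,57,-31] → ·
    (6,3)@(13, 7): e=[32,39,-5] → ·
    (7,3)@(15, 7): e=[24,21,21] → █
    (8,3)@(17, 7): e=[16,3,47] → █
    (9,3)@(19, 7): e=[8,-15,73] → ·
    (10,3)@(21, 7): e=[0,-33,99] → ·  [on edge]
  covered (9 px):
    · · · · · · · · · · · ·
    · · · · █ · · · · · · ·
    · · · · · █ █ █ · · · ·
    · · · · · · · █ █ · · ·
    · · · · · · · · █ · · ·
    · · · · · · · · · █ · ·
    · · · · · · · · · · █ ·
    · · · · · · · · · · · ·
T2:
  2·area = 44  (B↔C swapped to make it positive)
  edge (14, 14)→(12, 10): d=(-2,-4) top-left  bias=+0
  edge (12, 10)→(18, 0): d=(6,-10) top-left  bias=+0
  edge (18, 0)→(14, 14): d=(-4,14) right/bottom  bias=-1
    (8,1)@(17, 3): e=[34,8,2] → █
    (9,1)@(19, 3): e=[42,28,-26] → ·
    (7,2)@(15, 5): e=[22,0,22] → █  [on edge]
    (8,2)@(17, 5): e=[30,20,-6] → ·
    (7,3)@(15, 7): e=[18,12,14] → █
    (8,3)@(17, 7): e=[26,32,-14] → ·
    (6,4)@(13, 9): e=[6,4,34] → █
    (8,4)@(17, 9): e=[22,44,-22] → ·
    (6,5)@(13, 11): e=[2,16,26] → █
    (7,5)@(15, 11): e=[10,36,-2] → ·
    (6,6)@(13, 13): e=[-2,28,18] → ·
    (4,7)@(9, 15): e=[-22,0,66] → ·  [on edge]
  covered (6 px):
    · · · · · · · · · · · ·
    · · · · · · · · █ · · ·
    · · · · · · · █ · · · ·
    · · · · · · · █ · · · ·
    · · · · · · █ █ · · · ·
    · · · · · · █ · · · · ·
    · · · · · · · · · · · ·
    · · · · · · · · · · · ·
T3:
  2·area = 111
  edge (14, 6)→(0, 9): d=(-14,3) right/bottom  bias=-1
  edge (0, 9)→(5, 0): d=(5,-9) top-left  bias=+0
  edge (5, 0)→(14, 6): d=(9,6) right/bottom  bias=-1
    (2,0)@(5, 1): e=[97,5,9] → █
    (3,0)@(7, 1): e=[91,23,-3] → ·
    (2,1)@(5, 3): e=[69,15,27] → █
    (3,1)@(7, 3): e=[63,33,15] → █
    (4,1)@(9, 3): e=[57,51,3] → █
    (5,1)@(11, 3): e=[51,69,-9] → ·
    (1,2)@(3, 5): e=[47,7,57] → █
    (5,2)@(11, 5): e=[23,79,9] → █
    (6,2)@(13, 5): e=[17,97,-3] → ·
    (1,3)@(3, 7): e=[19,17,75] → █
    (5,3)@(11, 7): e=[-5,89,27] → ·
    (1,4)@(3, 9): e=[-9,27,93] → ·
  covered (13 px):
    · · █ · · · · · · · · ·
    · · █ █ █ · · · · · · ·
    · █ █ █ █ █ · · · · · ·
    · █ █ █ █ · · · · · · ·
    · · · · · · · · · · · ·
    · · · · · · · · · · · ·
    · · · · · · · · · · · ·
    · · · · · · · · · · · ·

Result: 35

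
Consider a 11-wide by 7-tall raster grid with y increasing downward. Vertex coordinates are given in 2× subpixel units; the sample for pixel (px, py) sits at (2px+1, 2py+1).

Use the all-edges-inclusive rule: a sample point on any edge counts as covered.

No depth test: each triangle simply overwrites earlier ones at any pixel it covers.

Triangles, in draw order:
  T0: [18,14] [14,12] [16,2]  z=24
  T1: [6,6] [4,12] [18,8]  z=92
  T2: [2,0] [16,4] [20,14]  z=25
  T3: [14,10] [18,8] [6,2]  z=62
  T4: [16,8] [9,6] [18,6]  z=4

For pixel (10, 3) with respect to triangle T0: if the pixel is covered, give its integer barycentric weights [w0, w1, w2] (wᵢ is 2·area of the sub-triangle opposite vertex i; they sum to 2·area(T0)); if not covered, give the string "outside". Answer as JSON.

T0:
  2·area = 44
  edge (18, 14)→(14, 12): d=(-4,-2) inclusive
  edge (14, 12)→(16, 2): d=(2,-10) inclusive
  edge (16, 2)→(18, 14): d=(2,12) inclusive
    (7,3)@(15, 7): e=[22,0,22] → X  [on edge]
    (8,3)@(17, 7): e=[26,20,-2] → .
    (7,4)@(15, 9): e=[14,4,26] → X
    (8,4)@(17, 9): e=[18,24,2] → X
    (9,4)@(19, 9): e=[22,44,-22] → .
    (7,5)@(15, 11): e=[6,8,30] → X
    (9,5)@(19, 11): e=[14,48,-18] → .
    (7,6)@(15, 13): e=[-2,12,34] → .
    (8,6)@(17, 13): e=[2,32,10] → X
    (9,6)@(19, 13): e=[6,52,-14] → .
  covered (6 px):
    . . . . . . . . . . .
    . . . . . . . . . . .
    . . . . . . . . . . .
    . . . . . . . X . . .
    . . . . . . . X X . .
    . . . . . . . X X . .
    . . . . . . . . X . .
T1:
  2·area = 76  (B↔C swapped to make it positive)
  edge (6, 6)→(18, 8): d=(12,2) inclusive
  edge (18, 8)→(4, 12): d=(-14,4) inclusive
  edge (4, 12)→(6, 6): d=(2,-6) inclusive
    (3,1)@(7, 3): e=[-38,114,0] → .  [on edge]
    (3,3)@(7, 7): e=[10,58,8] → X
    (4,3)@(9, 7): e=[6,50,20] → X
    (5,3)@(11, 7): e=[2,42,32] → X
    (6,3)@(13, 7): e=[-2,34,44] → .
    (2,4)@(5, 9): e=[38,38,0] → X  [on edge]
    (6,4)@(13, 9): e=[22,6,48] → X
    (7,4)@(15, 9): e=[18,-2,60] → .
    (2,5)@(5, 11): e=[62,10,4] → X
    (4,5)@(9, 11): e=[54,-6,28] → .
    (5,5)@(11, 11): e=[50,-14,40] → .
    (6,5)@(13, 11): e=[46,-22,52] → .
  covered (10 px):
    . . . . . . . . . . .
    . . . . . . . . . . .
    . . . . . . . . . . .
    . . . X X X . . . . .
    . . X X X X X . . . .
    . . X X . . . . . . .
    . . . . . . . . . . .
T2:
  2·area = 124
  edge (2, 0)→(16, 4): d=(14,4) inclusive
  edge (16, 4)→(20, 14): d=(4,10) inclusive
  edge (20, 14)→(2, 0): d=(-18,-14) inclusive
    (2,0)@(5, 1): e=[2,98,24] → X
    (3,0)@(7, 1): e=[-6,78,52] → .
    (2,1)@(5, 3): e=[30,106,-12] → .
    (3,1)@(7, 3): e=[22,86,16] → X
    (4,1)@(9, 3): e=[14,66,44] → X
    (5,1)@(11, 3): e=[6,46,72] → X
    (6,1)@(13, 3): e=[-2,26,100] → .
    (3,2)@(7, 5): e=[50,94,-20] → .
    (4,2)@(9, 5): e=[42,74,8] → X
    (6,2)@(13, 5): e=[26,34,64] → X
    (7,2)@(15, 5): e=[18,14,92] → X
    (8,2)@(17, 5): e=[10,-6,120] → .
    (5,3)@(11, 7): e=[62,62,0] → X  [on edge]
  covered (16 px):
    . . X . . . . . . . .
    . . . X X X . . . . .
    . . . . X X X X . . .
    . . . . . X X X X . .
    . . . . . . . X X . .
    . . . . . . . . X . .
    . . . . . . . . . X .
T3:
  2·area = 48  (B↔C swapped to make it positive)
  edge (14, 10)→(6, 2): d=(-8,-8) inclusive
  edge (6, 2)→(18, 8): d=(12,6) inclusive
  edge (18, 8)→(14, 10): d=(-4,2) inclusive
    (2,0)@(5, 1): e=[0,-6,54] → .  [on edge]
    (3,1)@(7, 3): e=[0,6,42] → X  [on edge]
    (4,1)@(9, 3): e=[16,-6,38] → .
    (3,2)@(7, 5): e=[-16,30,34] → .
    (4,2)@(9, 5): e=[0,18,30] → X  [on edge]
    (5,2)@(11, 5): e=[16,6,26] → X
    (6,2)@(13, 5): e=[32,-6,22] → .
    (4,3)@(9, 7): e=[-16,42,22] → .
    (5,3)@(11, 7): e=[0,30,18] → X  [on edge]
    (6,3)@(13, 7): e=[16,18,14] → X
    (7,3)@(15, 7): e=[32,6,10] → X
    (8,3)@(17, 7): e=[48,-6,6] → .
    (6,4)@(13, 9): e=[0,42,6] → X  [on edge]
    (7,5)@(15, 11): e=[0,54,-6] → .  [on edge]
    (8,6)@(17, 13): e=[0,66,-18] → .  [on edge]
  covered (8 px):
    . . . . . . . . . . .
    . . . X . . . . . . .
    . . . . X X . . . . .
    . . . . . X X X . . .
    . . . . . . X X . . .
    . . . . . . . . . . .
    . . . . . . . . . . .
T4:
  2·area = 18
  edge (16, 8)→(9, 6): d=(-7,-2) inclusive
  edge (9, 6)→(18, 6): d=(9,0) inclusive
  edge (18, 6)→(16, 8): d=(-2,2) inclusive
    (10,1)@(21, 3): e=[45,-27,0] → .  [on edge]
    (9,2)@(19, 5): e=[27,-9,0] → .  [on edge]
    (6,3)@(13, 7): e=[1,9,8] → X
    (7,3)@(15, 7): e=[5,9,4] → X
    (8,3)@(17, 7): e=[9,9,0] → X  [on edge]
    (9,3)@(19, 7): e=[13,9,-4] → .
    (6,4)@(13, 9): e=[-13,27,4] → .
    (7,4)@(15, 9): e=[-9,27,0] → .  [on edge]
    (8,4)@(17, 9): e=[-5,27,-4] → .
    (6,5)@(13, 11): e=[-27,45,0] → .  [on edge]
    (5,6)@(11, 13): e=[-45,63,0] → .  [on edge]
  covered (3 px):
    . . . . . . . . . . .
    . . . . . . . . . . .
    . . . . . . . . . . .
    . . . . . . X X X . .
    . . . . . . . . . . .
    . . . . . . . . . . .
    . . . . . . . . . . .

Final: "outside"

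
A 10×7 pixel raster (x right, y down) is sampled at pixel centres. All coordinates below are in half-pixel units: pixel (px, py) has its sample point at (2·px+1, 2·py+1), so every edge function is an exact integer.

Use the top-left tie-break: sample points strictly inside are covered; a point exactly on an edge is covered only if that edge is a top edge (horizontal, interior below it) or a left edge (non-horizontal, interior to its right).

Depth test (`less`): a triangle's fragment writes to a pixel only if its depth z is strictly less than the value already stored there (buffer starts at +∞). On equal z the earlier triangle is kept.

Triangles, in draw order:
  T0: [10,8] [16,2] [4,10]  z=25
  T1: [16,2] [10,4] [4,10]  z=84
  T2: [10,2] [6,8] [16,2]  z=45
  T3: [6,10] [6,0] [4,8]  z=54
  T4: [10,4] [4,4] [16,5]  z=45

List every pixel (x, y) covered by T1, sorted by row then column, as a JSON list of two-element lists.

T0:
  2·area = 24  (B↔C swapped to make it positive)
  edge (10, 8)→(4, 10): d=(-6,2) right/bottom  bias=-1
  edge (4, 10)→(16, 2): d=(12,-8) top-left  bias=+0
  edge (16, 2)→(10, 8): d=(-6,6) right/bottom  bias=-1
    (8,0)@(17, 1): e=[28,-4,0] → .  [on edge]
    (7,1)@(15, 3): e=[20,4,0] → .  [on edge]
    (6,2)@(13, 5): e=[12,12,0] → .  [on edge]
    (9,2)@(19, 5): e=[0,60,-36] → .  [on edge]
    (4,3)@(9, 7): e=[8,4,12] → X
    (5,3)@(11, 7): e=[4,20,0] → .  [on edge]
    (6,3)@(13, 7): e=[0,36,-12] → .  [on edge]
    (3,4)@(7, 9): e=[0,12,12] → .  [on edge]
    (4,4)@(9, 9): e=[-4,28,0] → .  [on edge]
    (0,5)@(1, 11): e=[0,-12,36] → .  [on edge]
    (3,5)@(7, 11): e=[-12,36,0] → .  [on edge]
    (2,6)@(5, 13): e=[-20,44,0] → .  [on edge]
  covered (1 px):
    . . . . . . . . . .
    . . . . . . . . . .
    . . . . . . . . . .
    . . . . X . . . . .
    . . . . . . . . . .
    . . . . . . . . . .
    . . . . . . . . . .
T1:
  2·area = 24  (B↔C swapped to make it positive)
  edge (16, 2)→(4, 10): d=(-12,8) right/bottom  bias=-1
  edge (4, 10)→(10, 4): d=(6,-6) top-left  bias=+0
  edge (10, 4)→(16, 2): d=(6,-2) top-left  bias=+0
    (6,0)@(13, 1): e=[36,0,-12] → .  [on edge]
    (9,0)@(19, 1): e=[-12,36,0] → .  [on edge]
    (5,1)@(11, 3): e=[28,0,-4] → .  [on edge]
    (6,1)@(13, 3): e=[12,12,0] → X  [on edge]
    (7,1)@(15, 3): e=[-4,24,4] → .
    (3,2)@(7, 5): e=[36,-12,0] → .  [on edge]
    (4,2)@(9, 5): e=[20,0,4] → X  [on edge]
    (5,2)@(11, 5): e=[4,12,8] → X
    (6,2)@(13, 5): e=[-12,24,12] → .
    (0,3)@(1, 7): e=[60,-36,0] → .  [on edge]
    (3,3)@(7, 7): e=[12,0,12] → X  [on edge]
    (4,3)@(9, 7): e=[-4,12,16] → .
    (2,4)@(5, 9): e=[4,0,20] → X  [on edge]
    (1,5)@(3, 11): e=[-4,0,28] → .  [on edge]
    (0,6)@(1, 13): e=[-12,0,36] → .  [on edge]
  covered (5 px):
    . . . . . . . . . .
    . . . . . . X . . .
    . . . . X X . . . .
    . . . X . . . . . .
    . . X . . . . . . .
    . . . . . . . . . .
    . . . . . . . . . .
T2:
  2·area = 36  (B↔C swapped to make it positive)
  edge (10, 2)→(16, 2): d=(6,0) top-left  bias=+0
  edge (16, 2)→(6, 8): d=(-10,6) right/bottom  bias=-1
  edge (6, 8)→(10, 2): d=(4,-6) top-left  bias=+0
    (5,1)@(11, 3): e=[6,20,10] → X
    (6,1)@(13, 3): e=[6,8,22] → X
    (7,1)@(15, 3): e=[6,-4,34] → .
    (4,2)@(9, 5): e=[18,12,6] → X
    (5,2)@(11, 5): e=[18,0,18] → .  [on edge]
    (6,2)@(13, 5): e=[18,-12,30] → .
    (3,3)@(7, 7): e=[30,4,2] → X
    (4,3)@(9, 7): e=[30,-8,14] → .
    (3,4)@(7, 9): e=[42,-16,10] → .
    (0,5)@(1, 11): e=[54,0,-18] → .  [on edge]
  covered (4 px):
    . . . . . . . . . .
    . . . . . X X . . .
    . . . . X . . . . .
    . . . X . . . . . .
    . . . . . . . . . .
    . . . . . . . . . .
    . . . . . . . . . .
T3:
  2·area = 20  (B↔C swapped to make it positive)
  edge (6, 10)→(4, 8): d=(-2,-2) top-left  bias=+0
  edge (4, 8)→(6, 0): d=(2,-8) top-left  bias=+0
  edge (6, 0)→(6, 10): d=(0,10) right/bottom  bias=-1
    (0,2)@(1, 5): e=[0,-30,50] → .  [on edge]
    (2,2)@(5, 5): e=[8,2,10] → X
    (3,2)@(7, 5): e=[12,18,-10] → .
    (1,3)@(3, 7): e=[0,-10,30] → .  [on edge]
    (2,3)@(5, 7): e=[4,6,10] → X
    (3,3)@(7, 7): e=[8,22,-10] → .
    (2,4)@(5, 9): e=[0,10,10] → X  [on edge]
    (3,4)@(7, 9): e=[4,26,-10] → .
    (2,5)@(5, 11): e=[-4,14,10] → .
    (3,5)@(7, 11): e=[0,30,-10] → .  [on edge]
    (4,6)@(9, 13): e=[0,50,-30] → .  [on edge]
  covered (3 px):
    . . . . . . . . . .
    . . . . . . . . . .
    . . X . . . . . . .
    . . X . . . . . . .
    . . X . . . . . . .
    . . . . . . . . . .
    . . . . . . . . . .
T4:
  2·area = 6  (B↔C swapped to make it positive)
  edge (10, 4)→(16, 5): d=(6,1) right/bottom  bias=-1
  edge (16, 5)→(4, 4): d=(-12,-1) top-left  bias=+0
  edge (4, 4)→(10, 4): d=(6,0) top-left  bias=+0
  covered (0 px):
    . . . . . . . . . .
    . . . . . . . . . .
    . . . . . . . . . .
    . . . . . . . . . .
    . . . . . . . . . .
    . . . . . . . . . .
    . . . . . . . . . .

Final: [[6,1],[4,2],[5,2],[3,3],[2,4]]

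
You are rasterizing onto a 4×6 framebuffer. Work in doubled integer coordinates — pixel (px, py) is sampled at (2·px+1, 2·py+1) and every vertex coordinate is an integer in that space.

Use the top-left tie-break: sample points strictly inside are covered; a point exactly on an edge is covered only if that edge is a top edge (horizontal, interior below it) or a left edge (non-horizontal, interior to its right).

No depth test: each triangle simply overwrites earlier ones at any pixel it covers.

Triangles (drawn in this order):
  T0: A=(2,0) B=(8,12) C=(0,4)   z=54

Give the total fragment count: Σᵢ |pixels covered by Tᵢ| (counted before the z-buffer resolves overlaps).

T0:
  2·area = 48
  edge (2, 0)→(8, 12): d=(6,12) right/bottom  bias=-1
  edge (8, 12)→(0, 4): d=(-8,-8) top-left  bias=+0
  edge (0, 4)→(2, 0): d=(2,-4) top-left  bias=+0
    (0,1)@(1, 3): e=[30,16,2] → █
    (1,1)@(3, 3): e=[6,32,10] → █
    (2,1)@(5, 3): e=[-18,48,18] → ·
    (0,2)@(1, 5): e=[42,0,6] → █  [on edge]
    (2,2)@(5, 5): e=[-6,32,22] → ·
    (0,3)@(1, 7): e=[54,-16,10] → ·
    (1,3)@(3, 7): e=[30,0,18] → █  [on edge]
    (2,3)@(5, 7): e=[6,16,26] → █
    (3,3)@(7, 7): e=[-18,32,34] → ·
    (1,4)@(3, 9): e=[42,-16,22] → ·
    (2,4)@(5, 9): e=[18,0,30] → █  [on edge]
    (3,4)@(7, 9): e=[-6,16,38] → ·
    (3,5)@(7, 11): e=[6,0,42] → █  [on edge]
  covered (8 px):
    · · · ·
    █ █ · ·
    █ █ · ·
    · █ █ ·
    · · █ ·
    · · · █

Answer: 8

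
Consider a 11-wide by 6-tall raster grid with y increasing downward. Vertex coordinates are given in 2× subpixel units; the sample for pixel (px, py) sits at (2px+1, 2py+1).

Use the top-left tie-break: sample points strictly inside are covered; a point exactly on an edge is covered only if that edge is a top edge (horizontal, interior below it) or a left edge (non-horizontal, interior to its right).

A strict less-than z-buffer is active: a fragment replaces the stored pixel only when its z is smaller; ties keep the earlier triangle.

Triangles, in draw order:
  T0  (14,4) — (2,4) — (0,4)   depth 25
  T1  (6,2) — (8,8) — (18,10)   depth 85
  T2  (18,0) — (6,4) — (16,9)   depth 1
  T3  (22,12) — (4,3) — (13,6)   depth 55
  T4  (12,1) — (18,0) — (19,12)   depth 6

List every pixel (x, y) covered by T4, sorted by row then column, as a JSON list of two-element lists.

T0:
  degenerate (2·area = 0) — covers nothing
T1:
  2·area = 56  (B↔C swapped to make it positive)
  edge (6, 2)→(18, 10): d=(12,8) right/bottom  bias=-1
  edge (18, 10)→(8, 8): d=(-10,-2) top-left  bias=+0
  edge (8, 8)→(6, 2): d=(-2,-6) top-left  bias=+0
    (3,1)@(7, 3): e=[4,48,4] → #
    (4,1)@(9, 3): e=[-12,52,16] → ·
    (3,2)@(7, 5): e=[28,28,0] → #  [on edge]
    (4,2)@(9, 5): e=[12,32,12] → #
    (5,2)@(11, 5): e=[-4,36,24] → ·
    (1,3)@(3, 7): e=[84,0,-28] → ·  [on edge]
    (3,3)@(7, 7): e=[52,8,-4] → ·
    (4,3)@(9, 7): e=[36,12,8] → #
    (5,3)@(11, 7): e=[20,16,20] → #
    (6,3)@(13, 7): e=[4,20,32] → #
    (7,3)@(15, 7): e=[-12,24,44] → ·
    (4,4)@(9, 9): e=[60,-8,4] → ·
    (6,4)@(13, 9): e=[28,0,28] → #  [on edge]
    (4,5)@(9, 11): e=[84,-28,0] → ·  [on edge]
  covered (8 px):
    · · · · · · · · · · ·
    · · · # · · · · · · ·
    · · · # # · · · · · ·
    · · · · # # # · · · ·
    · · · · · · # # · · ·
    · · · · · · · · · · ·
T2:
  2·area = 100  (B↔C swapped to make it positive)
  edge (18, 0)→(16, 9): d=(-2,9) right/bottom  bias=-1
  edge (16, 9)→(6, 4): d=(-10,-5) top-left  bias=+0
  edge (6, 4)→(18, 0): d=(12,-4) top-left  bias=+0
    (7,0)@(15, 1): e=[25,75,0] → #  [on edge]
    (8,0)@(17, 1): e=[7,85,8] → #
    (9,0)@(19, 1): e=[-11,95,16] → ·
    (4,1)@(9, 3): e=[75,25,0] → #  [on edge]
    (5,1)@(11, 3): e=[57,35,8] → #
    (6,1)@(13, 3): e=[39,45,16] → #
    (9,1)@(19, 3): e=[-15,75,40] → ·
    (1,2)@(3, 5): e=[125,-25,0] → ·  [on edge]
    (4,2)@(9, 5): e=[71,5,24] → #
    (8,2)@(17, 5): e=[-1,45,56] → ·
    (4,3)@(9, 7): e=[67,-15,48] → ·
    (5,3)@(11, 7): e=[49,-5,56] → ·
  covered (13 px):
    · · · · · · · # # · ·
    · · · · # # # # # · ·
    · · · · # # # # · · ·
    · · · · · · # # · · ·
    · · · · · · · · · · ·
    · · · · · · · · · · ·
T3:
  2·area = 27
  edge (22, 12)→(4, 3): d=(-18,-9) top-left  bias=+0
  edge (4, 3)→(13, 6): d=(9,3) right/bottom  bias=-1
  edge (13, 6)→(22, 12): d=(9,6) right/bottom  bias=-1
    (4,2)@(9, 5): e=[9,3,15] → #
    (5,2)@(11, 5): e=[27,-3,3] → ·
    (4,3)@(9, 7): e=[-27,21,33] → ·
    (6,3)@(13, 7): e=[9,9,9] → #
    (7,3)@(15, 7): e=[27,3,-3] → ·
    (6,4)@(13, 9): e=[-27,27,27] → ·
    (8,4)@(17, 9): e=[9,15,3] → #
    (9,4)@(19, 9): e=[27,9,-9] → ·
    (8,5)@(17, 11): e=[-27,33,21] → ·
  covered (3 px):
    · · · · · · · · · · ·
    · · · · · · · · · · ·
    · · · · # · · · · · ·
    · · · · · · # · · · ·
    · · · · · · · · # · ·
    · · · · · · · · · · ·
T4:
  2·area = 73
  edge (12, 1)→(18, 0): d=(6,-1) top-left  bias=+0
  edge (18, 0)→(19, 12): d=(1,12) right/bottom  bias=-1
  edge (19, 12)→(12, 1): d=(-7,-11) top-left  bias=+0
    (6,0)@(13, 1): e=[1,61,11] → #
    (7,0)@(15, 1): e=[3,37,33] → #
    (8,0)@(17, 1): e=[5,13,55] → #
    (9,0)@(19, 1): e=[7,-11,77] → ·
    (6,1)@(13, 3): e=[13,63,-3] → ·
    (7,1)@(15, 3): e=[15,39,19] → #
    (9,1)@(19, 3): e=[19,-9,63] → ·
    (7,2)@(15, 5): e=[27,41,5] → #
    (9,2)@(19, 5): e=[31,-7,49] → ·
    (7,3)@(15, 7): e=[39,43,-9] → ·
    (8,3)@(17, 7): e=[41,19,13] → #
    (9,3)@(19, 7): e=[43,-5,35] → ·
  covered (8 px):
    · · · · · · # # # · ·
    · · · · · · · # # · ·
    · · · · · · · # # · ·
    · · · · · · · · # · ·
    · · · · · · · · · · ·
    · · · · · · · · · · ·

Result: [[6,0],[7,0],[8,0],[7,1],[8,1],[7,2],[8,2],[8,3]]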